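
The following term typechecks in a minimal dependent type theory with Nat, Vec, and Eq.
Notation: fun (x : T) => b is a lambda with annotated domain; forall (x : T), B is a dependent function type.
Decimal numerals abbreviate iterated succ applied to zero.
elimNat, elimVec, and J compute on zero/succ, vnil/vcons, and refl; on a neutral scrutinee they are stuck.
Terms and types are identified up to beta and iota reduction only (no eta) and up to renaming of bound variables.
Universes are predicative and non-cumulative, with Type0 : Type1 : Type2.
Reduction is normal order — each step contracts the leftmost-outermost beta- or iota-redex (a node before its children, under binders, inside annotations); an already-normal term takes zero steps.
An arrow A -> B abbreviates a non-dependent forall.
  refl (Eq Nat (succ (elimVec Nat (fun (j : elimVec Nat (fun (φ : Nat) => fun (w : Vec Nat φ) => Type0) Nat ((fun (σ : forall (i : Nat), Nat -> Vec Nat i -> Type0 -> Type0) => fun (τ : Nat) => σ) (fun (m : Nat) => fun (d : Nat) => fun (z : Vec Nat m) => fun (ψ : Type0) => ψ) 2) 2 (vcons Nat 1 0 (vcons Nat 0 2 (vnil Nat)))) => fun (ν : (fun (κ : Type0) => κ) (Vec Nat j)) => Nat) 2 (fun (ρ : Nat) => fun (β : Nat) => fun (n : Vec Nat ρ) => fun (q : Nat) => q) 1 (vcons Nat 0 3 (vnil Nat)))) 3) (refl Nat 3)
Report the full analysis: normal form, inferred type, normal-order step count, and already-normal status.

resulting normal form:
  refl (Eq Nat 3 3) (refl Nat 3)
the term's type:
  Eq (Eq Nat 3 3) (refl Nat 3) (refl Nat 3)
steps to reach normal form (normal order): 6
already normal: no
first contracted redex: an elimVec iota-redex


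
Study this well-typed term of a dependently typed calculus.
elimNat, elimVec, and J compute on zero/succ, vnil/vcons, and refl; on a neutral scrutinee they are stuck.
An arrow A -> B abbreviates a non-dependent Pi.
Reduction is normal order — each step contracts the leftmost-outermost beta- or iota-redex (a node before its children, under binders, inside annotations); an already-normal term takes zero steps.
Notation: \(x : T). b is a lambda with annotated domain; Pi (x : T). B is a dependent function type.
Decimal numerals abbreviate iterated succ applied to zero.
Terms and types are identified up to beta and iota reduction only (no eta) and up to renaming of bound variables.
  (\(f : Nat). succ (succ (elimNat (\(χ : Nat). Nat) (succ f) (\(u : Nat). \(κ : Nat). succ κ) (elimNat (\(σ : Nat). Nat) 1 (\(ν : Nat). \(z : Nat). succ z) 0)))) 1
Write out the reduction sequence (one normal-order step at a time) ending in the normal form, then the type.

normal-order reduction sequence:
  (\(f : Nat). succ (succ (elimNat (\(χ : Nat). Nat) (succ f) (\(u : Nat). \(κ : Nat). succ κ) (elimNat (\(σ : Nat). Nat) 1 (\(ν : Nat). \(z : Nat). succ z) 0)))) 1
  ~> succ (succ (elimNat (\(f : Nat). Nat) 2 (\(χ : Nat). \(u : Nat). succ u) (elimNat (\(κ : Nat). Nat) 1 (\(σ : Nat). \(ν : Nat). succ ν) 0)))
  ~> succ (succ (elimNat (\(f : Nat). Nat) 2 (\(χ : Nat). \(u : Nat). succ u) 1))
  ~> succ (succ ((\(f : Nat). \(χ : Nat). succ χ) 0 (elimNat (\(u : Nat). Nat) 2 (\(κ : Nat). \(σ : Nat). succ σ) 0)))
  ~> succ (succ ((\(f : Nat). succ f) (elimNat (\(χ : Nat). Nat) 2 (\(u : Nat). \(κ : Nat). succ κ) 0)))
  ~> succ (succ (succ (elimNat (\(f : Nat). Nat) 2 (\(χ : Nat). \(u : Nat). succ u) 0)))
  ~> 5
the term's type:
  Nat


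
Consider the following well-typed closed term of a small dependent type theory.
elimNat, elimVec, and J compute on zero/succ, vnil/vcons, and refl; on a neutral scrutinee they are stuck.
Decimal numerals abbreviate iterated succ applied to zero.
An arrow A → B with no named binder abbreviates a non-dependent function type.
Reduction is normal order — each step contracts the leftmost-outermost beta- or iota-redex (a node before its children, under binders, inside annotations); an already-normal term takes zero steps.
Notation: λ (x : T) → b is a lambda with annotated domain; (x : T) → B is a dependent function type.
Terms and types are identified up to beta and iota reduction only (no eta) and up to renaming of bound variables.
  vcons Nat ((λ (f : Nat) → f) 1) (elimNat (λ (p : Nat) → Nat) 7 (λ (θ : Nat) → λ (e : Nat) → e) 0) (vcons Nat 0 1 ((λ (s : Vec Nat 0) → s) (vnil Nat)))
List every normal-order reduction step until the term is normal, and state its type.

reduction (normal order):
  vcons Nat ((λ (f : Nat) → f) 1) (elimNat (λ (p : Nat) → Nat) 7 (λ (θ : Nat) → λ (e : Nat) → e) 0) (vcons Nat 0 1 ((λ (s : Vec Nat 0) → s) (vnil Nat)))
  ~> vcons Nat 1 (elimNat (λ (f : Nat) → Nat) 7 (λ (p : Nat) → λ (θ : Nat) → θ) 0) (vcons Nat 0 1 ((λ (e : Vec Nat 0) → e) (vnil Nat)))
  ~> vcons Nat 1 7 (vcons Nat 0 1 ((λ (f : Vec Nat 0) → f) (vnil Nat)))
  ~> vcons Nat 1 7 (vcons Nat 0 1 (vnil Nat))
inferred type:
  Vec Nat 2


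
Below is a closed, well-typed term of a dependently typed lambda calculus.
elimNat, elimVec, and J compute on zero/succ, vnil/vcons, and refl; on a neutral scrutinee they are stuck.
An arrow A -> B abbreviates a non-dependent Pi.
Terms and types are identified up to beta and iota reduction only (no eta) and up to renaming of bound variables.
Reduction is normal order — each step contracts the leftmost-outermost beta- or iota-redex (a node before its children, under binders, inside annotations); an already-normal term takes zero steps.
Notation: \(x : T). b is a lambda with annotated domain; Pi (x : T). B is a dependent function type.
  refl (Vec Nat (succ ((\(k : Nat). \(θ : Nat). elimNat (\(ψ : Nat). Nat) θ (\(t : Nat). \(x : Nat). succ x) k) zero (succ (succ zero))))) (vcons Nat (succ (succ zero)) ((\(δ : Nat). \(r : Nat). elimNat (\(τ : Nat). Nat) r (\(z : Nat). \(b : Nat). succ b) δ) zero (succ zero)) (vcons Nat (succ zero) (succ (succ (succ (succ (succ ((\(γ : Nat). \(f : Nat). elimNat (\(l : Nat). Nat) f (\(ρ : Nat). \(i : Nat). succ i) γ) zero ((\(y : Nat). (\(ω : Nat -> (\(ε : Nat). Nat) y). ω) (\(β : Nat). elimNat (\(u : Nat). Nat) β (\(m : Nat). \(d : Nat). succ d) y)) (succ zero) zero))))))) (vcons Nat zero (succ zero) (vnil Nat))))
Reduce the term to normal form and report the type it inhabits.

reduced normal form:
  refl (Vec Nat (succ (succ (succ zero)))) (vcons Nat (succ (succ zero)) (succ zero) (vcons Nat (succ zero) (succ (succ (succ (succ (succ (succ zero)))))) (vcons Nat zero (succ zero) (vnil Nat))))
type:
  Eq (Vec Nat (succ (succ (succ zero)))) (vcons Nat (succ (succ zero)) (succ zero) (vcons Nat (succ zero) (succ (succ (succ (succ (succ (succ zero)))))) (vcons Nat zero (succ zero) (vnil Nat)))) (vcons Nat (succ (succ zero)) (succ zero) (vcons Nat (succ zero) (succ (succ (succ (succ (succ (succ zero)))))) (vcons Nat zero (succ zero) (vnil Nat))))


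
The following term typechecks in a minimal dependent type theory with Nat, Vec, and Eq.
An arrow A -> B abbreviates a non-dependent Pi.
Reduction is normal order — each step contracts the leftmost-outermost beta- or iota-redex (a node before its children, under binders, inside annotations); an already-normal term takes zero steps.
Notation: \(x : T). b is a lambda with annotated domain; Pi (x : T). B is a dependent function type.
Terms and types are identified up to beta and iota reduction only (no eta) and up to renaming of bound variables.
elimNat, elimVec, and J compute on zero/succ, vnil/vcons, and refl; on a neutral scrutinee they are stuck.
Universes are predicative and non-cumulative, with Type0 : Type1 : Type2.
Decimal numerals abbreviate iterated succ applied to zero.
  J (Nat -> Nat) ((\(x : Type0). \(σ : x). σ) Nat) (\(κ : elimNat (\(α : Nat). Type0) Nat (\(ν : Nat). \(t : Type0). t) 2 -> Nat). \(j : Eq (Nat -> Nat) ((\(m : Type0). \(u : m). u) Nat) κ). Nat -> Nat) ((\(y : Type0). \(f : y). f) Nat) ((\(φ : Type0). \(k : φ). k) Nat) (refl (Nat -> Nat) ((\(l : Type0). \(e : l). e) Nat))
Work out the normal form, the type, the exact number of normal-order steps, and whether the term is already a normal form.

resulting normal form:
  \(x : Nat). x
the term's type:
  Nat -> Nat
steps to reach normal form (normal order): 2
started in normal form: no
first redex: a J iota-redex


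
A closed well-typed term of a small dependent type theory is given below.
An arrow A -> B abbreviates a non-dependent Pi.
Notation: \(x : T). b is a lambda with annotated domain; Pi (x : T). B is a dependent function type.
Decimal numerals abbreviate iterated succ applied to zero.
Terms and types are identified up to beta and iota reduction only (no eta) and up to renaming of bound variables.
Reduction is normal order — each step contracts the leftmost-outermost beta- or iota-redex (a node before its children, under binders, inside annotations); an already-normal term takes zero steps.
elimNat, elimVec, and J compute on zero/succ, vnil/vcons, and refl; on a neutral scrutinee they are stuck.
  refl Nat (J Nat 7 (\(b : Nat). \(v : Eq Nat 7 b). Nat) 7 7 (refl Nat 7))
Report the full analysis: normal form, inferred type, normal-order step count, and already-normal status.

resulting normal form:
  refl Nat 7
the term's type:
  Eq Nat 7 7
normal-order step count: 1
started in normal form: no
first redex: a J iota-redex


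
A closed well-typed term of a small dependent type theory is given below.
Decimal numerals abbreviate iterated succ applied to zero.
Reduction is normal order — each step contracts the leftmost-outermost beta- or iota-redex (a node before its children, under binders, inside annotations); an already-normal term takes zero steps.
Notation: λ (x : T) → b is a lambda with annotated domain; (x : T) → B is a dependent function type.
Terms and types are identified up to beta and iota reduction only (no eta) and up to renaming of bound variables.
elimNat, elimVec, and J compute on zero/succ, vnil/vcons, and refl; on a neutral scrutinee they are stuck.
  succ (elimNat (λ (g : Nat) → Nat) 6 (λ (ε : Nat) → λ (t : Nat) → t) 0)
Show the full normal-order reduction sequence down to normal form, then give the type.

normal-order reduction:
  succ (elimNat (λ (g : Nat) → Nat) 6 (λ (ε : Nat) → λ (t : Nat) → t) 0)
  ~> 7
the term's type:
  Nat


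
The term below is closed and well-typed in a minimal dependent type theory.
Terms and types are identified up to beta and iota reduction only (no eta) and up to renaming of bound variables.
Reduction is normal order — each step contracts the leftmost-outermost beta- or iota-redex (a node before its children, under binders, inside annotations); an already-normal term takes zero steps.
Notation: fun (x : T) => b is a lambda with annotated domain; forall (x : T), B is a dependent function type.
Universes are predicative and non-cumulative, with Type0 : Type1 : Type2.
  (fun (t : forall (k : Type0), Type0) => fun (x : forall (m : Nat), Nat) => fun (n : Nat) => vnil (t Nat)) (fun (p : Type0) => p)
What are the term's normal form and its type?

normal form:
  fun (t : forall (k : Nat), Nat) => fun (x : Nat) => vnil Nat
inferred type:
  forall (t : forall (k : Nat), Nat), forall (x : Nat), Vec Nat zero
observation: normalization takes exactly 2 steps under the normal-order strategy.


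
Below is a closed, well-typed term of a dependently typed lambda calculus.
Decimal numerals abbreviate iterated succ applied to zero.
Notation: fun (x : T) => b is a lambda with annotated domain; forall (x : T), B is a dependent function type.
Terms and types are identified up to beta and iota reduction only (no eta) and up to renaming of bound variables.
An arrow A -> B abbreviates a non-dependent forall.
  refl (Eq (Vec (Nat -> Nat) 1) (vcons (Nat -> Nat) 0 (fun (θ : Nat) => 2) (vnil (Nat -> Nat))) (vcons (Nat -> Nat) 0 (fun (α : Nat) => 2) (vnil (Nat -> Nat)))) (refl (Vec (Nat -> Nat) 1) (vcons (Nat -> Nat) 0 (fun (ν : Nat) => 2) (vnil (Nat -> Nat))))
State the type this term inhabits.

type:
  Eq (Eq (Vec (Nat -> Nat) 1) (vcons (Nat -> Nat) 0 (fun (θ : Nat) => 2) (vnil (Nat -> Nat))) (vcons (Nat -> Nat) 0 (fun (α : Nat) => 2) (vnil (Nat -> Nat)))) (refl (Vec (Nat -> Nat) 1) (vcons (Nat -> Nat) 0 (fun (ν : Nat) => 2) (vnil (Nat -> Nat)))) (refl (Vec (Nat -> Nat) 1) (vcons (Nat -> Nat) 0 (fun (χ : Nat) => 2) (vnil (Nat -> Nat))))


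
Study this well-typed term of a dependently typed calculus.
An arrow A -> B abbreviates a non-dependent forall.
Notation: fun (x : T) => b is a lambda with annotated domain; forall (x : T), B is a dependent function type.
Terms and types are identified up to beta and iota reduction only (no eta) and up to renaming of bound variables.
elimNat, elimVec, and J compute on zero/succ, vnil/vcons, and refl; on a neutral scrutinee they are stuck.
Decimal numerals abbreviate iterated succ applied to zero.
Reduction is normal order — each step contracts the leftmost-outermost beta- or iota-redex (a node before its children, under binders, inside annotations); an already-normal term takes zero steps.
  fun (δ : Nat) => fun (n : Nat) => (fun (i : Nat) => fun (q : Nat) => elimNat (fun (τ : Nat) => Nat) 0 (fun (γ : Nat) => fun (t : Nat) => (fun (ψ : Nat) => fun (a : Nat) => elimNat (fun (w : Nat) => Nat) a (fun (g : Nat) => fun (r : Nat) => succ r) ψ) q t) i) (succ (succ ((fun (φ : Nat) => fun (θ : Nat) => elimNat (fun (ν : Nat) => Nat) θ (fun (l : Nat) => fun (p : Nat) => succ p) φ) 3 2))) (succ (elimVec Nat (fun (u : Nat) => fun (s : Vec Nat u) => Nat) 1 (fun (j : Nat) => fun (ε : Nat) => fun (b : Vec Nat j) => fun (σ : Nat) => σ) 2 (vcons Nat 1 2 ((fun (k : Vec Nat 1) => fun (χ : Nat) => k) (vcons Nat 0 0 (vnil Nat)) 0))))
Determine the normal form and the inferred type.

resulting normal form:
  fun (δ : Nat) => fun (n : Nat) => 14
the term's type:
  Nat -> Nat -> Nat
observation: the leftmost-outermost redex is a beta-redex, and normalization takes 102 steps.


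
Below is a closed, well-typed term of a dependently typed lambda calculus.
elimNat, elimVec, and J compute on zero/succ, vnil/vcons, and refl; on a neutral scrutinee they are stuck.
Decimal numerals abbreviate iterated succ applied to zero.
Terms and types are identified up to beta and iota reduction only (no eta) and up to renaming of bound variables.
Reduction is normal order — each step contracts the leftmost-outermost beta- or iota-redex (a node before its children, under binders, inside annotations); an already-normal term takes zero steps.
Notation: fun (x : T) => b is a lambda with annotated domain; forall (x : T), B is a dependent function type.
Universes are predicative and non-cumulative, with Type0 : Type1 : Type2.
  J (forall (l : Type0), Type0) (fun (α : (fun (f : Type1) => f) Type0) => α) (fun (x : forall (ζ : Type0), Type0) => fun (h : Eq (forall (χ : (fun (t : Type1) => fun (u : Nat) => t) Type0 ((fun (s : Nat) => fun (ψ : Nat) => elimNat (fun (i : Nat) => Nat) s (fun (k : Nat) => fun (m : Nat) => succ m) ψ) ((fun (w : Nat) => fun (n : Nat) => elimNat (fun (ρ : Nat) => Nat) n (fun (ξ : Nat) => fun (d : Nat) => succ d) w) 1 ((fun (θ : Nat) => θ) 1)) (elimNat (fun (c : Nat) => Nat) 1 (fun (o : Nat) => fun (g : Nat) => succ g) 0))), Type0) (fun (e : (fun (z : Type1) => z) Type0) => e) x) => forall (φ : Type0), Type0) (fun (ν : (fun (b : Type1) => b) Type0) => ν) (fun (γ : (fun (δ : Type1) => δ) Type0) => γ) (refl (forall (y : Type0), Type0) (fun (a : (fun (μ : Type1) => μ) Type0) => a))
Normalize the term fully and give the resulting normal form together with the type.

reduced normal form:
  fun (l : Type0) => l
inferred type:
  forall (l : Type0), Type0
observation: 2 normal-order steps normalize the term, beginning with a J iota-redex.


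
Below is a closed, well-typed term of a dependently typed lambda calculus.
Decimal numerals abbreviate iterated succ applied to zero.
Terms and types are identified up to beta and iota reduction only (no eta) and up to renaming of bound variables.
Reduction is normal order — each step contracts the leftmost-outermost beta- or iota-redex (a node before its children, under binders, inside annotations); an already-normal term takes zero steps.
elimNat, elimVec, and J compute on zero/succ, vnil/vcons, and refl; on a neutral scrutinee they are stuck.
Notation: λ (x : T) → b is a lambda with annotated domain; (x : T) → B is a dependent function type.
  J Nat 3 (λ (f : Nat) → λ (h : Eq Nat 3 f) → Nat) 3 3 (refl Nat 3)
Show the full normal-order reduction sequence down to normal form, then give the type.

normal-order reduction:
  J Nat 3 (λ (f : Nat) → λ (h : Eq Nat 3 f) → Nat) 3 3 (refl Nat 3)
  ~> 3
inferred type:
  Nat


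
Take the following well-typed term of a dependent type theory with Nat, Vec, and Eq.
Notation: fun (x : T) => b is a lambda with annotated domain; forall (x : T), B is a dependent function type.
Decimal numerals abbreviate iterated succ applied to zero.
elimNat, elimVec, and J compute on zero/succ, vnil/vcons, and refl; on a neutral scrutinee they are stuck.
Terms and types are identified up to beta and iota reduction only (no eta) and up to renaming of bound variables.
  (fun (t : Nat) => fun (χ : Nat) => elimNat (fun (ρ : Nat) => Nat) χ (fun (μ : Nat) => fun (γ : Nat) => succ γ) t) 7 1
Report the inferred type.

inferred type:
  Nat


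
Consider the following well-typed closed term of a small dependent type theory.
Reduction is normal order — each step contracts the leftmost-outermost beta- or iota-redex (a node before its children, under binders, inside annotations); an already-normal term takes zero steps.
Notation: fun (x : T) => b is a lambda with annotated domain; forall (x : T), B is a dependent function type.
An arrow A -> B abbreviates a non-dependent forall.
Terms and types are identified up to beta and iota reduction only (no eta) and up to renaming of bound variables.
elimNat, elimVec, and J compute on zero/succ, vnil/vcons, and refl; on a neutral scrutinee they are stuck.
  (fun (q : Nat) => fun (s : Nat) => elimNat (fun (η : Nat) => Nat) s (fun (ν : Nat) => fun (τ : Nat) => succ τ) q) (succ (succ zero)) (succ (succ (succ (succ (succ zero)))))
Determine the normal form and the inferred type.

normal form:
  succ (succ (succ (succ (succ (succ (succ zero))))))
type:
  Nat
observation: contracting a beta-redex first, the term normalizes in 9 steps.


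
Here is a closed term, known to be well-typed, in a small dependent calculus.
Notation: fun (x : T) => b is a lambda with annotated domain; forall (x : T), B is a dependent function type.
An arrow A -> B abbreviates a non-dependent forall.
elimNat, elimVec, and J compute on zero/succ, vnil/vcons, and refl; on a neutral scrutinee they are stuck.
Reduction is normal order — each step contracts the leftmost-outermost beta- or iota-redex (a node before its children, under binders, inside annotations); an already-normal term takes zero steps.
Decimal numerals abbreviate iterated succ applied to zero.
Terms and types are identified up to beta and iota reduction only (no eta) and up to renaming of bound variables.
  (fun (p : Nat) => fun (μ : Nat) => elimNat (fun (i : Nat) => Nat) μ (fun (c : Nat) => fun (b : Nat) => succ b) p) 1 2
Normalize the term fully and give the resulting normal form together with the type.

reduced normal form:
  3
the term's type:
  Nat


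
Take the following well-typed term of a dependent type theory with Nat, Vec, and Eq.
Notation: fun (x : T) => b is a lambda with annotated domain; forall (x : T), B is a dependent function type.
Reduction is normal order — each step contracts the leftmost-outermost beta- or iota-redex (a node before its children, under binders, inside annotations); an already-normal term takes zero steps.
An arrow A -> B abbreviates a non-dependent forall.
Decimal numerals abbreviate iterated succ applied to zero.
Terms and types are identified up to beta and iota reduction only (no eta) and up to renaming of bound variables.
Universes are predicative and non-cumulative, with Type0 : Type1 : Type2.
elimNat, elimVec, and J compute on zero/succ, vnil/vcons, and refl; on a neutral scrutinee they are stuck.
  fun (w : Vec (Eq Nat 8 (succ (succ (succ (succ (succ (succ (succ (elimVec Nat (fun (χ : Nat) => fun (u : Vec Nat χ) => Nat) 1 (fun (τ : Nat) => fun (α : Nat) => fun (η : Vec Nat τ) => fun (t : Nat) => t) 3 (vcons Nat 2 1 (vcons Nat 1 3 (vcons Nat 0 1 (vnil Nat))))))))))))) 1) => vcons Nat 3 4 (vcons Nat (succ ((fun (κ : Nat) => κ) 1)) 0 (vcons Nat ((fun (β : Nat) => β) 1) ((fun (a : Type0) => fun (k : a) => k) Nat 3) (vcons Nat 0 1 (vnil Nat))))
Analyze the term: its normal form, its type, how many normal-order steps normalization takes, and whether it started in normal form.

reduced normal form:
  fun (w : Vec (Eq Nat 8 8) 1) => vcons Nat 3 4 (vcons Nat 2 0 (vcons Nat 1 3 (vcons Nat 0 1 (vnil Nat))))
type:
  Vec (Eq Nat 8 8) 1 -> Vec Nat 4
normal-order step count: 20
term was already normal: no
first contracted redex: an elimVec iota-redex


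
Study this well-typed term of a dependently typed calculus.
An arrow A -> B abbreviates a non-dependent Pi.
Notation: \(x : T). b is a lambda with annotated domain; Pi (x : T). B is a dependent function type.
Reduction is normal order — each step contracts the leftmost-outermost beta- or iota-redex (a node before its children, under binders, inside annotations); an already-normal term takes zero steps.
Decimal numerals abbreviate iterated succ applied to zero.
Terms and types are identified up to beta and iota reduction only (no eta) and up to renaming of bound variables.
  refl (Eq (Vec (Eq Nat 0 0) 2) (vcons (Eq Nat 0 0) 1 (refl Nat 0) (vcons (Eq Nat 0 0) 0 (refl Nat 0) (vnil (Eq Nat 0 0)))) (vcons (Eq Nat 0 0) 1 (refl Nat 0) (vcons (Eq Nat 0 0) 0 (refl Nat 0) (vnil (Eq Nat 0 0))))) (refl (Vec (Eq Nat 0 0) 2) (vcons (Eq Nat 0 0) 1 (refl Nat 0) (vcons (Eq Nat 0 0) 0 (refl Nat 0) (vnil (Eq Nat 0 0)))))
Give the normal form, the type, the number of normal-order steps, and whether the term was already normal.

normal form:
  refl (Eq (Vec (Eq Nat 0 0) 2) (vcons (Eq Nat 0 0) 1 (refl Nat 0) (vcons (Eq Nat 0 0) 0 (refl Nat 0) (vnil (Eq Nat 0 0)))) (vcons (Eq Nat 0 0) 1 (refl Nat 0) (vcons (Eq Nat 0 0) 0 (refl Nat 0) (vnil (Eq Nat 0 0))))) (refl (Vec (Eq Nat 0 0) 2) (vcons (Eq Nat 0 0) 1 (refl Nat 0) (vcons (Eq Nat 0 0) 0 (refl Nat 0) (vnil (Eq Nat 0 0)))))
type:
  Eq (Eq (Vec (Eq Nat 0 0) 2) (vcons (Eq Nat 0 0) 1 (refl Nat 0) (vcons (Eq Nat 0 0) 0 (refl Nat 0) (vnil (Eq Nat 0 0)))) (vcons (Eq Nat 0 0) 1 (refl Nat 0) (vcons (Eq Nat 0 0) 0 (refl Nat 0) (vnil (Eq Nat 0 0))))) (refl (Vec (Eq Nat 0 0) 2) (vcons (Eq Nat 0 0) 1 (refl Nat 0) (vcons (Eq Nat 0 0) 0 (refl Nat 0) (vnil (Eq Nat 0 0))))) (refl (Vec (Eq Nat 0 0) 2) (vcons (Eq Nat 0 0) 1 (refl Nat 0) (vcons (Eq Nat 0 0) 0 (refl Nat 0) (vnil (Eq Nat 0 0)))))
normal-order step count: 0
started in normal form: yes


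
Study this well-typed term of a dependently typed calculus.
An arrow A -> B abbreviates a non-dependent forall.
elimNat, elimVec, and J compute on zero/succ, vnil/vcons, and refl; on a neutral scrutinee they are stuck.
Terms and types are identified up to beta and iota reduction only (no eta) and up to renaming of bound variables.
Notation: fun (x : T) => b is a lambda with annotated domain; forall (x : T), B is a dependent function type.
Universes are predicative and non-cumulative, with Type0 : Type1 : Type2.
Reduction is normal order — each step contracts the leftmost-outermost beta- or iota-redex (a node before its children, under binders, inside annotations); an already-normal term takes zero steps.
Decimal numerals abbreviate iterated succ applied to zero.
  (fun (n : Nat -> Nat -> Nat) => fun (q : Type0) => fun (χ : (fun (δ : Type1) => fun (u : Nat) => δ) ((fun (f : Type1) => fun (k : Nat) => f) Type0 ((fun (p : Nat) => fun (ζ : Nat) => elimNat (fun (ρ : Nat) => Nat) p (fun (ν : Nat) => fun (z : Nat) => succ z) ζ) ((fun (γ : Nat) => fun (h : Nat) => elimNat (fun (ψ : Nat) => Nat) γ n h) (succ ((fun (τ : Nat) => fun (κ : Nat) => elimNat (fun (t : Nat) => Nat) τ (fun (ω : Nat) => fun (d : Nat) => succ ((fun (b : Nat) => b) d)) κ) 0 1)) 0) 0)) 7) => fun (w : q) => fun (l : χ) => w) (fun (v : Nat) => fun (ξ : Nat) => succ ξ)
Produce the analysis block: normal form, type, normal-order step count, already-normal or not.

reduced normal form:
  fun (n : Type0) => fun (q : Type0) => fun (χ : n) => fun (δ : q) => χ
type:
  forall (n : Type0), forall (q : Type0), n -> q -> n
reduction steps (normal order): 5
started in normal form: no
first redex: a beta-redex


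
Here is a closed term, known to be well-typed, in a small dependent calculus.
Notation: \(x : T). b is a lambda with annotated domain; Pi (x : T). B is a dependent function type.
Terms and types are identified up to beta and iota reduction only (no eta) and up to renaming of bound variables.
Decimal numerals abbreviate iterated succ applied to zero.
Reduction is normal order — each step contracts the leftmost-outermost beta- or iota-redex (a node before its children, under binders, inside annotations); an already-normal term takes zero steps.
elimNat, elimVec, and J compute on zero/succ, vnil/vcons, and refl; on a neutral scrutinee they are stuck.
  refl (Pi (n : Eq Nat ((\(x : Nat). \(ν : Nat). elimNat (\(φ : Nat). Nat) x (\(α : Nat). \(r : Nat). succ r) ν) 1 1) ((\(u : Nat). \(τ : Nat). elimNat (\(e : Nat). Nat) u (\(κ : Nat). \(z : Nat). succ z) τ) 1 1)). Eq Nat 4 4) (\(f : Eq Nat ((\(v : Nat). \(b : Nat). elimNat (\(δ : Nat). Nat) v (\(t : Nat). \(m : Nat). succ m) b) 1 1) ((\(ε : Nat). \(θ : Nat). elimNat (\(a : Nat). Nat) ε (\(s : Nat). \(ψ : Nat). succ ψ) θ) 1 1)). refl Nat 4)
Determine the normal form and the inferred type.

normal form:
  refl (Pi (n : Eq Nat 2 2). Eq Nat 4 4) (\(x : Eq Nat 2 2). refl Nat 4)
inferred type:
  Eq (Pi (n : Eq Nat 2 2). Eq Nat 4 4) (\(x : Eq Nat 2 2). refl Nat 4) (\(ν : Eq Nat 2 2). refl Nat 4)


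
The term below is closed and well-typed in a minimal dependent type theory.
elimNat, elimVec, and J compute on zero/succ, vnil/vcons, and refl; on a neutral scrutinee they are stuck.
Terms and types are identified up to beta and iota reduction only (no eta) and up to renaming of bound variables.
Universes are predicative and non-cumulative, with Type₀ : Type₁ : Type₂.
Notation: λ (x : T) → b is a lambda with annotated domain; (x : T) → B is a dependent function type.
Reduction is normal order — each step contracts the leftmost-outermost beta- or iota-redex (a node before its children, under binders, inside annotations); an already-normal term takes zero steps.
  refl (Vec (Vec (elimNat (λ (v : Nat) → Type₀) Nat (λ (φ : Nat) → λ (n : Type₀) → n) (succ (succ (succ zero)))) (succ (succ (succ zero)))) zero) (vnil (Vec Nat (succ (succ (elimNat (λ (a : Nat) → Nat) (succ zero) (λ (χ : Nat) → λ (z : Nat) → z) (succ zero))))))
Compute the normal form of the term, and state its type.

normal form:
  refl (Vec (Vec Nat (succ (succ (succ zero)))) zero) (vnil (Vec Nat (succ (succ (succ zero)))))
the term's type:
  Eq (Vec (Vec Nat (succ (succ (succ zero)))) zero) (vnil (Vec Nat (succ (succ (succ zero))))) (vnil (Vec Nat (succ (succ (succ zero)))))


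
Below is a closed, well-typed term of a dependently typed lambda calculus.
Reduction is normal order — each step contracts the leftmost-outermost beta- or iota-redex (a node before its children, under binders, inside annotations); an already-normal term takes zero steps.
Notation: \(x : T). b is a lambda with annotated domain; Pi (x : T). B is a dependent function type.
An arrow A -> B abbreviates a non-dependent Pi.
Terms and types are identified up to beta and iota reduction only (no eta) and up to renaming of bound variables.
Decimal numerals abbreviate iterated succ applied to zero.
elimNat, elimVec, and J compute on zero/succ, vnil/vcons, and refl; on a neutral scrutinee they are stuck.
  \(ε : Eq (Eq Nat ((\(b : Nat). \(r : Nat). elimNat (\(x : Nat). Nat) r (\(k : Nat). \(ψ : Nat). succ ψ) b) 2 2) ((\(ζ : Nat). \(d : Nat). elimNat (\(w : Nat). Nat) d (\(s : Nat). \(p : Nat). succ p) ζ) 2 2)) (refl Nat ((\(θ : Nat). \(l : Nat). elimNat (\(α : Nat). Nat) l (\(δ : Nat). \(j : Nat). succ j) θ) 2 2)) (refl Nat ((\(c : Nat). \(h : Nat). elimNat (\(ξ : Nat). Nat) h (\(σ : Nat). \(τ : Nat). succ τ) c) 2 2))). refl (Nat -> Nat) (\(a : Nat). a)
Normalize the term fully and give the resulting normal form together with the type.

reduced normal form:
  \(ε : Eq (Eq Nat 4 4) (refl Nat 4) (refl Nat 4)). refl (Nat -> Nat) (\(b : Nat). b)
type:
  Eq (Eq Nat 4 4) (refl Nat 4) (refl Nat 4) -> Eq (Nat -> Nat) (\(ε : Nat). ε) (\(b : Nat). b)
observation: the first redex contracted is a beta-redex; the normal form is reached in 36 normal-order steps.


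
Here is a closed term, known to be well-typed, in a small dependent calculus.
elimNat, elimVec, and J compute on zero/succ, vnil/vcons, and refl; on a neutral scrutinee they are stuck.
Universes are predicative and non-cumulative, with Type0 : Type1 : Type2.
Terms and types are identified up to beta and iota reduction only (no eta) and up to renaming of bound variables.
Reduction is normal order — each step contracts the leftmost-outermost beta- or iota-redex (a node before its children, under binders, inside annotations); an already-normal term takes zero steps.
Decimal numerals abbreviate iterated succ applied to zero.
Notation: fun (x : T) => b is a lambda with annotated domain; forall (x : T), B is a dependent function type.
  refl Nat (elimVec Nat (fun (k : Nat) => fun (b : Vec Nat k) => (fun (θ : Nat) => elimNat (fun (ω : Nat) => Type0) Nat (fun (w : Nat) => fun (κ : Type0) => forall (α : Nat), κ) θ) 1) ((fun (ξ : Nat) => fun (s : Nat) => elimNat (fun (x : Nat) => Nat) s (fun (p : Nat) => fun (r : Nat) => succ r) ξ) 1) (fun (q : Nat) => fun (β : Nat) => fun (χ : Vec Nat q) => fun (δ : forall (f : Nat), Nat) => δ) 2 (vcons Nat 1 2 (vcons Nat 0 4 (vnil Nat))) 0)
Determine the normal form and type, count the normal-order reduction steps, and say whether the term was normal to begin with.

normal form:
  refl Nat 1
type:
  Eq Nat 1 1
reduction steps (normal order): 17
already normal: no
first redex: an elimVec iota-redex


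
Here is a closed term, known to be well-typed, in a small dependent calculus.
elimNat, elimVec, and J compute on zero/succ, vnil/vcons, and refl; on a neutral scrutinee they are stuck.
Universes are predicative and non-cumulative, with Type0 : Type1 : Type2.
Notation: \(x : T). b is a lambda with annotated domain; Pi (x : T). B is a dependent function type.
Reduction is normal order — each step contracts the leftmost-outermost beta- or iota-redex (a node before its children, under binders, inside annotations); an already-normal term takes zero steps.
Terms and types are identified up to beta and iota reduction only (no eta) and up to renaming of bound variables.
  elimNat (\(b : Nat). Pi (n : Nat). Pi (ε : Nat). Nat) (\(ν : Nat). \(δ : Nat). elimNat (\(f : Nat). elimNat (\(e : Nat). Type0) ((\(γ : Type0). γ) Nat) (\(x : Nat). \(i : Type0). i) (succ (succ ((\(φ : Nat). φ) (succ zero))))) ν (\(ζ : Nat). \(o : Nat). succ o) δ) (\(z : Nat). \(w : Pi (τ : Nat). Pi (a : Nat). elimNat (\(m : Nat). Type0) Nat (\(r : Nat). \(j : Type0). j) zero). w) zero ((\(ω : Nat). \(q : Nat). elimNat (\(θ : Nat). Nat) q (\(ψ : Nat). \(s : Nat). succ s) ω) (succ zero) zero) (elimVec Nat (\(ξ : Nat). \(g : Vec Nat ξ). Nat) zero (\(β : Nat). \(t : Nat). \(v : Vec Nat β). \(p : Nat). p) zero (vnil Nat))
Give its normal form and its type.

resulting normal form:
  succ zero
inferred type:
  Nat
observation: the first redex contracted is an elimNat iota-redex; the normal form is reached in 23 normal-order steps.


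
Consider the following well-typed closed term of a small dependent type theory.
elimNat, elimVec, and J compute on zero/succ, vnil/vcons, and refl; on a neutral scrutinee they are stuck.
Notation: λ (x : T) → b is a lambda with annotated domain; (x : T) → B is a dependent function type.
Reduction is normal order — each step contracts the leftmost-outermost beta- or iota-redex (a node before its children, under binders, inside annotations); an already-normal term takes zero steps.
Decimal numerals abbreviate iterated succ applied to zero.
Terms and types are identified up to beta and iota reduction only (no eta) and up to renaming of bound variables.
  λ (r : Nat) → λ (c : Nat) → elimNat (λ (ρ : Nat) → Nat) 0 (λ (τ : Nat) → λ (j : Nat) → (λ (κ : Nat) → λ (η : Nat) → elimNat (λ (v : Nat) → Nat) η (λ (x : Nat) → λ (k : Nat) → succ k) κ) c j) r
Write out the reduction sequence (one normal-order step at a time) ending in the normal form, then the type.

normal-order reduction sequence:
  λ (r : Nat) → λ (c : Nat) → elimNat (λ (ρ : Nat) → Nat) 0 (λ (τ : Nat) → λ (j : Nat) → (λ (κ : Nat) → λ (η : Nat) → elimNat (λ (v : Nat) → Nat) η (λ (x : Nat) → λ (k : Nat) → succ k) κ) c j) r
  ~> λ (r : Nat) → λ (c : Nat) → elimNat (λ (ρ : Nat) → Nat) 0 (λ (τ : Nat) → λ (j : Nat) → (λ (κ : Nat) → elimNat (λ (η : Nat) → Nat) κ (λ (v : Nat) → λ (x : Nat) → succ x) c) j) r
  ~> λ (r : Nat) → λ (c : Nat) → elimNat (λ (ρ : Nat) → Nat) 0 (λ (τ : Nat) → λ (j : Nat) → elimNat (λ (κ : Nat) → Nat) j (λ (η : Nat) → λ (v : Nat) → succ v) c) r
type:
  (r : Nat) → (c : Nat) → Nat


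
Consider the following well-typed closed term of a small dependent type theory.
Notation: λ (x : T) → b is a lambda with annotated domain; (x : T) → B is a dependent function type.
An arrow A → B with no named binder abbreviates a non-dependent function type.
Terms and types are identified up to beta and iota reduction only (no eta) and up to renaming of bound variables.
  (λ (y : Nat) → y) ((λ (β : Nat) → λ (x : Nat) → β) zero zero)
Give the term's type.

the term's type:
  Nat


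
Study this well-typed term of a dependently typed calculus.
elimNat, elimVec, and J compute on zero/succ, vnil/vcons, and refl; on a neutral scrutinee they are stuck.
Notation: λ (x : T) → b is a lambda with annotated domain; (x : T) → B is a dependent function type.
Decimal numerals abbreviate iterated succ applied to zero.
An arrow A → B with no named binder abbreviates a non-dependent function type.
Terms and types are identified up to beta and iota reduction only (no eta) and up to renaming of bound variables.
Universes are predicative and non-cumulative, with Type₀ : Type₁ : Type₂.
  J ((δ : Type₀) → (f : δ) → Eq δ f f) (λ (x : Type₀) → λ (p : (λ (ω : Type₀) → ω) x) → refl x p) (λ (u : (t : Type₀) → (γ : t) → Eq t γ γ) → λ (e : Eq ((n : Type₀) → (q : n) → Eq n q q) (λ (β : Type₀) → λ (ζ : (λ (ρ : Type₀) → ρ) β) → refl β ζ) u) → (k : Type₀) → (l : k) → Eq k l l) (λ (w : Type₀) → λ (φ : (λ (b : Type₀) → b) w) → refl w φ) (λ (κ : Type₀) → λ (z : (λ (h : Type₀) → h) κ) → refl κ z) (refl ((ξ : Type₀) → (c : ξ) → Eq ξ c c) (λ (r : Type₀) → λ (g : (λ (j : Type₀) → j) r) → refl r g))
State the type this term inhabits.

the term's type:
  (δ : Type₀) → (f : δ) → Eq δ f f


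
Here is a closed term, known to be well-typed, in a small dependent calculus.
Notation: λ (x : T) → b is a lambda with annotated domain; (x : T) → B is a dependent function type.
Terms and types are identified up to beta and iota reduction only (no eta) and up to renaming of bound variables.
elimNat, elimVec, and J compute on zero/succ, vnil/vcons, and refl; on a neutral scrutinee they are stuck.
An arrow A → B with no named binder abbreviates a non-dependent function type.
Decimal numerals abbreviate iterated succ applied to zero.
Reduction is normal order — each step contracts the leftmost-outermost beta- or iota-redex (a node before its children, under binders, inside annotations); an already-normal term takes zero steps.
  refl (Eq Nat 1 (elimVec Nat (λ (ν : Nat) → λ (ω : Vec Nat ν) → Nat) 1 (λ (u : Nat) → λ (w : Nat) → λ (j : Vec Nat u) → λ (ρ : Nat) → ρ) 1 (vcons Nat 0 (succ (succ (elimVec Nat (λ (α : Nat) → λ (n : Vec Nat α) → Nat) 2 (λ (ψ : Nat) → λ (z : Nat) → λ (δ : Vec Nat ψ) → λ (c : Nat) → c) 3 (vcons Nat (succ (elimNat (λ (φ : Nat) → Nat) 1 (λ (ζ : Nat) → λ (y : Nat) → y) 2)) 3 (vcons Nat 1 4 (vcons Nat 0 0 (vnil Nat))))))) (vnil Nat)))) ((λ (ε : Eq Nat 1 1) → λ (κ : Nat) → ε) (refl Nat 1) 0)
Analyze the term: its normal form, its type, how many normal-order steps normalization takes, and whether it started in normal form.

reduced normal form:
  refl (Eq Nat 1 1) (refl Nat 1)
type:
  Eq (Eq Nat 1 1) (refl Nat 1) (refl Nat 1)
steps to reach normal form (normal order): 8
already normal: no
first contracted redex: an elimVec iota-redex


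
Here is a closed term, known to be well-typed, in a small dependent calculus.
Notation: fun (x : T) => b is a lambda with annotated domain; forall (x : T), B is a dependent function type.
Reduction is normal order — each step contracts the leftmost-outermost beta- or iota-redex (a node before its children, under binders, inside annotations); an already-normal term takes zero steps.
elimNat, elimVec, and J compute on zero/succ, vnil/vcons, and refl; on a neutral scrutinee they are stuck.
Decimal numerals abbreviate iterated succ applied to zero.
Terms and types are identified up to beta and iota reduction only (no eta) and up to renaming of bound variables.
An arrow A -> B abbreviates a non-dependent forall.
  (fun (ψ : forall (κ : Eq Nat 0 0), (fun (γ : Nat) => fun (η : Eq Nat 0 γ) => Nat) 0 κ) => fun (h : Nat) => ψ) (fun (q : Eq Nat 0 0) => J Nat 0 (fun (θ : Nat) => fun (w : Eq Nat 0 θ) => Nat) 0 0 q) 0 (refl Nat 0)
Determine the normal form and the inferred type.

reduced normal form:
  0
the term's type:
  Nat
observation: the leftmost-outermost redex is a beta-redex, and normalization takes 4 steps.


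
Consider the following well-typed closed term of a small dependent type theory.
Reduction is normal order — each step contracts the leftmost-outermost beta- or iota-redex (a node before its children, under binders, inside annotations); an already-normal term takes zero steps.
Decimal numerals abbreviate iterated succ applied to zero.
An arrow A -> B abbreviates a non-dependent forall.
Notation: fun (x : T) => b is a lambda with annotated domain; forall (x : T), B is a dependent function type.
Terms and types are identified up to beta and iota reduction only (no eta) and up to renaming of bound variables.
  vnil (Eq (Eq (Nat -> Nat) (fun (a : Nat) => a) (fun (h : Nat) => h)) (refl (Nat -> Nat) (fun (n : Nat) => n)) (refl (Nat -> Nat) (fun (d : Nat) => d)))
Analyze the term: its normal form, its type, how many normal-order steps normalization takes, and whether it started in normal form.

reduced normal form:
  vnil (Eq (Eq (Nat -> Nat) (fun (a : Nat) => a) (fun (h : Nat) => h)) (refl (Nat -> Nat) (fun (n : Nat) => n)) (refl (Nat -> Nat) (fun (d : Nat) => d)))
type:
  Vec (Eq (Eq (Nat -> Nat) (fun (a : Nat) => a) (fun (h : Nat) => h)) (refl (Nat -> Nat) (fun (n : Nat) => n)) (refl (Nat -> Nat) (fun (d : Nat) => d))) 0
normal-order step count: 0
already normal: yes


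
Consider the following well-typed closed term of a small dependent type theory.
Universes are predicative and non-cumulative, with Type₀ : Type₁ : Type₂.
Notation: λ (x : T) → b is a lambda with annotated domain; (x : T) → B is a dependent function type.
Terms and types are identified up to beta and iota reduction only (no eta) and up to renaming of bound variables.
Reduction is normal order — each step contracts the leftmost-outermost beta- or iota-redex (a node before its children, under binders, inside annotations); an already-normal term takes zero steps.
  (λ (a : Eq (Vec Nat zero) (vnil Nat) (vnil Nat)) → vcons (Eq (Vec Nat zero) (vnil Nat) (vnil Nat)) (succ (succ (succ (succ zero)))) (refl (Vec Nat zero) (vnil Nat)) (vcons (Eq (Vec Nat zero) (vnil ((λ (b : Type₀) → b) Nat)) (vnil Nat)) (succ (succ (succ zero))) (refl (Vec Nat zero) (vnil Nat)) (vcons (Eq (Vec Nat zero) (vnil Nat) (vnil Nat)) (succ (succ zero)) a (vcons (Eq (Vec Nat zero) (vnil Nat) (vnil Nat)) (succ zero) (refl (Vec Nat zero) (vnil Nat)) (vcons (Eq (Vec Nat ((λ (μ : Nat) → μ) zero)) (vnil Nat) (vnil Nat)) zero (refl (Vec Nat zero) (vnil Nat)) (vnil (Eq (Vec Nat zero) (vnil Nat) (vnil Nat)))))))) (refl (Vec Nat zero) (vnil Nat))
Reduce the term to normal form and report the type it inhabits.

reduced normal form:
  vcons (Eq (Vec Nat zero) (vnil Nat) (vnil Nat)) (succ (succ (succ (succ zero)))) (refl (Vec Nat zero) (vnil Nat)) (vcons (Eq (Vec Nat zero) (vnil Nat) (vnil Nat)) (succ (succ (succ zero))) (refl (Vec Nat zero) (vnil Nat)) (vcons (Eq (Vec Nat zero) (vnil Nat) (vnil Nat)) (succ (succ zero)) (refl (Vec Nat zero) (vnil Nat)) (vcons (Eq (Vec Nat zero) (vnil Nat) (vnil Nat)) (succ zero) (refl (Vec Nat zero) (vnil Nat)) (vcons (Eq (Vec Nat zero) (vnil Nat) (vnil Nat)) zero (refl (Vec Nat zero) (vnil Nat)) (vnil (Eq (Vec Nat zero) (vnil Nat) (vnil Nat)))))))
inferred type:
  Vec (Eq (Vec Nat zero) (vnil Nat) (vnil Nat)) (succ (succ (succ (succ (succ zero)))))
observation: the first redex contracted is a beta-redex; the normal form is reached in 3 normal-order steps.
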